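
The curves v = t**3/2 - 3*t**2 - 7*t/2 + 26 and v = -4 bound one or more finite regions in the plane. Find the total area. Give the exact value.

Set the curves equal: t**3/2 - 3*t**2 - 7*t/2 + 26 = -4, so t**3/2 - 3*t**2 - 7*t/2 + 30 = 0, which factors as (t - 5)*(t - 4)*(t + 3)/2 = 0. The curves meet at t = -3, 4, 5.
On [-3, 4], v = t**3/2 - 3*t**2 - 7*t/2 + 26 is on top; that piece has area ∫[-3,4] (t**3/2 - 3*t**2 - 7*t/2 + 30) dt = 1029/8.
On [4, 5], v = -4 is on top; that piece has area ∫[4,5] (-(t**3/2 - 3*t**2 - 7*t/2 + 30)) dt = 5/8.
Total enclosed area = 1029/8 + 5/8 = 517/4.

517/4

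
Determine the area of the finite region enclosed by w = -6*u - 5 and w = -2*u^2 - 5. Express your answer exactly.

9

Set the curves equal: -6*u - 5 = -2*u^2 - 5, so 2*u^2 - 6*u = 0, which factors as 2*u*(u - 3) = 0. The curves meet at u = 0, 3.
On [0, 3], w = -2*u^2 - 5 is on top; that piece has area ∫[0,3] (-(2*u^2 - 6*u)) du = 9.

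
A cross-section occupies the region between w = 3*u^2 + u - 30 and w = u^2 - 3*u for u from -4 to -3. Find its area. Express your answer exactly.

On [-4, -3], (3*u^2 + u - 30) - (u^2 - 3*u) = 2*u^2 + 4*u - 30 is ≤ 0 throughout, so the area is a single integral of |2*u^2 + 4*u - 30|.
∫[-4,-3] (2*u^2 + 4*u - 30) du = -58/3; the area of that piece is 58/3.

58/3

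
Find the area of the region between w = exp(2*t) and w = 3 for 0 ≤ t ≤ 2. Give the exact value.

-17/2 + 3*log(3) + exp(4)/2

The difference (exp(2*t)) - (3) = exp(2*t) - 3 changes sign at t = log(3)/2 inside [0, 2], so split the integral there.
∫[0,log(3)/2] (exp(2*t) - 3) dt = 1 - 3*log(3)/2; the area of that piece is -1 + 3*log(3)/2.
∫[log(3)/2,2] (exp(2*t) - 3) dt = -15/2 + 3*log(3)/2 + exp(4)/2.
Total area = (-1 + 3*log(3)/2) + (-15/2 + 3*log(3)/2 + exp(4)/2) = -17/2 + 3*log(3) + exp(4)/2.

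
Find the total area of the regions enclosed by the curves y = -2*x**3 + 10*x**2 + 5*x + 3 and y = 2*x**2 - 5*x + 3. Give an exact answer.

443/3

Set the curves equal: -2*x**3 + 10*x**2 + 5*x + 3 = 2*x**2 - 5*x + 3, so -2*x**3 + 8*x**2 + 10*x = 0, which factors as -2*x*(x - 5)*(x + 1) = 0. The curves meet at x = -1, 0, 5.
On [-1, 0], y = 2*x**2 - 5*x + 3 is on top; that piece has area ∫[-1,0] (-(-2*x**3 + 8*x**2 + 10*x)) dx = 11/6.
On [0, 5], y = -2*x**3 + 10*x**2 + 5*x + 3 is on top; that piece has area ∫[0,5] (-2*x**3 + 8*x**2 + 10*x) dx = 875/6.
Total enclosed area = 11/6 + 875/6 = 443/3.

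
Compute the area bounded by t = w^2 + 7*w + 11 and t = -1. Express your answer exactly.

1/6

Both boundary curves give t as a function of w, so integrate with respect to w. Setting them equal: w^2 + 7*w + 12 = 0, i.e. (w + 3)*(w + 4) = 0, so they meet at w = -4, -3.
For w in [-4, -3], t = w^2 + 7*w + 11 is on the left; area = ∫[-4,-3] (-(w^2 + 7*w + 12)) dw = 1/6.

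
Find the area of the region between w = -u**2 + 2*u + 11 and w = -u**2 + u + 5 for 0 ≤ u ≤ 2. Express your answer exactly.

On [0, 2], (-u**2 + 2*u + 11) - (-u**2 + u + 5) = u + 6 is ≥ 0 throughout, so the area is a single integral of |u + 6|.
∫[0,2] (u + 6) du = 14.

14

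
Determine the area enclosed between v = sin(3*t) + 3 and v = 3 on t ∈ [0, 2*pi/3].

The difference (sin(3*t) + 3) - (3) = sin(3*t) changes sign at t = pi/3 inside [0, 2*pi/3], so split the integral there.
∫[0,pi/3] (sin(3*t)) dt = 2/3.
∫[pi/3,2*pi/3] (sin(3*t)) dt = -2/3; the area of that piece is 2/3.
Total area = 2/3 + 2/3 = 4/3.

4/3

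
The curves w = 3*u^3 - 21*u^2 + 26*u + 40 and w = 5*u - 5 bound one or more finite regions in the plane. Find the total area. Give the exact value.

Set the curves equal: 3*u^3 - 21*u^2 + 26*u + 40 = 5*u - 5, so 3*u^3 - 21*u^2 + 21*u + 45 = 0, which factors as 3*(u - 5)*(u - 3)*(u + 1) = 0. The curves meet at u = -1, 3, 5.
On [-1, 3], w = 3*u^3 - 21*u^2 + 26*u + 40 is on top; that piece has area ∫[-1,3] (3*u^3 - 21*u^2 + 21*u + 45) du = 128.
On [3, 5], w = 5*u - 5 is on top; that piece has area ∫[3,5] (-(3*u^3 - 21*u^2 + 21*u + 45)) du = 20.
Total enclosed area = 128 + 20 = 148.

148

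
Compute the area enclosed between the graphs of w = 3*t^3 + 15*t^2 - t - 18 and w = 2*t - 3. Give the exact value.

148

Set the curves equal: 3*t^3 + 15*t^2 - t - 18 = 2*t - 3, so 3*t^3 + 15*t^2 - 3*t - 15 = 0, which factors as 3*(t - 1)*(t + 1)*(t + 5) = 0. The curves meet at t = -5, -1, 1.
On [-5, -1], w = 3*t^3 + 15*t^2 - t - 18 is on top; that piece has area ∫[-5,-1] (3*t^3 + 15*t^2 - 3*t - 15) dt = 128.
On [-1, 1], w = 2*t - 3 is on top; that piece has area ∫[-1,1] (-(3*t^3 + 15*t^2 - 3*t - 15)) dt = 20.
Total enclosed area = 128 + 20 = 148.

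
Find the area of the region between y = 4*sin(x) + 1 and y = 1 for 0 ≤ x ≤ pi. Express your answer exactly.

On [0, pi], (4*sin(x) + 1) - (1) = 4*sin(x) is ≥ 0 throughout, so the area is a single integral of |4*sin(x)|.
∫[0,pi] (4*sin(x)) dx = 8.

8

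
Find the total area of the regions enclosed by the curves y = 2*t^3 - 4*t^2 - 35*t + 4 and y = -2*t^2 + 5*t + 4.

Set the curves equal: 2*t^3 - 4*t^2 - 35*t + 4 = -2*t^2 + 5*t + 4, so 2*t^3 - 2*t^2 - 40*t = 0, which factors as 2*t*(t - 5)*(t + 4) = 0. The curves meet at t = -4, 0, 5.
On [-4, 0], y = 2*t^3 - 4*t^2 - 35*t + 4 is on top; that piece has area ∫[-4,0] (2*t^3 - 2*t^2 - 40*t) dt = 448/3.
On [0, 5], y = -2*t^2 + 5*t + 4 is on top; that piece has area ∫[0,5] (-(2*t^3 - 2*t^2 - 40*t)) dt = 1625/6.
Total enclosed area = 448/3 + 1625/6 = 2521/6.

2521/6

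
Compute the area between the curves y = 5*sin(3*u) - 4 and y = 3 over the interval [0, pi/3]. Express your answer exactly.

-10/3 + 7*pi/3

On [0, pi/3], (5*sin(3*u) - 4) - (3) = 5*sin(3*u) - 7 is ≤ 0 throughout, so the area is a single integral of |5*sin(3*u) - 7|.
∫[0,pi/3] (5*sin(3*u) - 7) du = 10/3 - 7*pi/3; the area of that piece is -10/3 + 7*pi/3.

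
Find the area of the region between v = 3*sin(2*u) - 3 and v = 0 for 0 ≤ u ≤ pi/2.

On [0, pi/2], (3*sin(2*u) - 3) - (0) = 3*sin(2*u) - 3 is ≤ 0 throughout, so the area is a single integral of |3*sin(2*u) - 3|.
∫[0,pi/2] (3*sin(2*u) - 3) du = 3 - 3*pi/2; the area of that piece is -3 + 3*pi/2.

-3 + 3*pi/2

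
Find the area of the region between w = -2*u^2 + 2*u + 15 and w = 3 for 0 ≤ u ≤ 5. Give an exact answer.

157/3

The difference (-2*u^2 + 2*u + 15) - (3) = -2*u^2 + 2*u + 12 changes sign at u = 3 inside [0, 5], so split the integral there.
∫[0,3] (-2*u^2 + 2*u + 12) du = 27.
∫[3,5] (-2*u^2 + 2*u + 12) du = -76/3; the area of that piece is 76/3.
Total area = 27 + 76/3 = 157/3.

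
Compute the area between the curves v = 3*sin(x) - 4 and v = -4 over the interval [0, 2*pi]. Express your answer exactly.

The difference (3*sin(x) - 4) - (-4) = 3*sin(x) changes sign at x = pi inside [0, 2*pi], so split the integral there.
∫[0,pi] (3*sin(x)) dx = 6.
∫[pi,2*pi] (3*sin(x)) dx = -6; the area of that piece is 6.
Total area = 6 + 6 = 12.

12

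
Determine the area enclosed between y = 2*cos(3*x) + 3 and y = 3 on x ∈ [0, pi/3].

The difference (2*cos(3*x) + 3) - (3) = 2*cos(3*x) changes sign at x = pi/6 inside [0, pi/3], so split the integral there.
∫[0,pi/6] (2*cos(3*x)) dx = 2/3.
∫[pi/6,pi/3] (2*cos(3*x)) dx = -2/3; the area of that piece is 2/3.
Total area = 2/3 + 2/3 = 4/3.

4/3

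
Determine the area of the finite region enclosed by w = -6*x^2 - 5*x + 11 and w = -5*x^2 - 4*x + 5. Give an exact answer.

125/6

Set the curves equal: -6*x^2 - 5*x + 11 = -5*x^2 - 4*x + 5, so -x^2 - x + 6 = 0, which factors as -(x - 2)*(x + 3) = 0. The curves meet at x = -3, 2.
On [-3, 2], w = -6*x^2 - 5*x + 11 is on top; that piece has area ∫[-3,2] (-x^2 - x + 6) dx = 125/6.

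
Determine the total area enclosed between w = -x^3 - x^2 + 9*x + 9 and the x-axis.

148/3

The curve meets the x-axis where -x^3 - x^2 + 9*x + 9 = 0, i.e. -(x - 3)*(x + 1)*(x + 3) = 0, at x = -3, -1, 3.
On [-3, -1] the curve lies below the axis; ∫[-3,-1] (-x^3 - x^2 + 9*x + 9) dx = -20/3, giving area 20/3.
On [-1, 3] the curve lies above the axis; ∫[-1,3] (-x^3 - x^2 + 9*x + 9) dx = 128/3, giving area 128/3.
Total area = 20/3 + 128/3 = 148/3.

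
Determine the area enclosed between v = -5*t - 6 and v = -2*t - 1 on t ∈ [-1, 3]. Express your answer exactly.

32

On [-1, 3], (-5*t - 6) - (-2*t - 1) = -3*t - 5 is ≤ 0 throughout, so the area is a single integral of |-3*t - 5|.
∫[-1,3] (-3*t - 5) dt = -32; the area of that piece is 32.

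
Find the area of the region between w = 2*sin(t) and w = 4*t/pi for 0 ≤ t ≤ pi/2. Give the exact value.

2 - pi/2

On [0, pi/2], (2*sin(t)) - (4*t/pi) = -4*t/pi + 2*sin(t) is ≥ 0 throughout, so the area is a single integral of |-4*t/pi + 2*sin(t)|.
∫[0,pi/2] (-4*t/pi + 2*sin(t)) dt = 2 - pi/2.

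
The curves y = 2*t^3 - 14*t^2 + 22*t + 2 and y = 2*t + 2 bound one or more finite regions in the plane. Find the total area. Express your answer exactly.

Set the curves equal: 2*t^3 - 14*t^2 + 22*t + 2 = 2*t + 2, so 2*t^3 - 14*t^2 + 20*t = 0, which factors as 2*t*(t - 5)*(t - 2) = 0. The curves meet at t = 0, 2, 5.
On [0, 2], y = 2*t^3 - 14*t^2 + 22*t + 2 is on top; that piece has area ∫[0,2] (2*t^3 - 14*t^2 + 20*t) dt = 32/3.
On [2, 5], y = 2*t + 2 is on top; that piece has area ∫[2,5] (-(2*t^3 - 14*t^2 + 20*t)) dt = 63/2.
Total enclosed area = 32/3 + 63/2 = 253/6.

253/6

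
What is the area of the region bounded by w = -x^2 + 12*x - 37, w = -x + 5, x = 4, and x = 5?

On [4, 5], (-x^2 + 12*x - 37) - (-x + 5) = -x^2 + 13*x - 42 is ≤ 0 throughout, so the area is a single integral of |-x^2 + 13*x - 42|.
∫[4,5] (-x^2 + 13*x - 42) dx = -23/6; the area of that piece is 23/6.

23/6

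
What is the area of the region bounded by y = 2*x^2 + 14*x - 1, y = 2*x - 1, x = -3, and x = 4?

524/3

The difference (2*x^2 + 14*x - 1) - (2*x - 1) = 2*x^2 + 12*x changes sign at x = 0 inside [-3, 4], so split the integral there.
∫[-3,0] (2*x^2 + 12*x) dx = -36; the area of that piece is 36.
∫[0,4] (2*x^2 + 12*x) dx = 416/3.
Total area = 36 + 416/3 = 524/3.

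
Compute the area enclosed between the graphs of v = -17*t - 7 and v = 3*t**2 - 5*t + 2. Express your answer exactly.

4

Set the curves equal: -17*t - 7 = 3*t**2 - 5*t + 2, so -3*t**2 - 12*t - 9 = 0, which factors as -3*(t + 1)*(t + 3) = 0. The curves meet at t = -3, -1.
On [-3, -1], v = -17*t - 7 is on top; that piece has area ∫[-3,-1] (-3*t**2 - 12*t - 9) dt = 4.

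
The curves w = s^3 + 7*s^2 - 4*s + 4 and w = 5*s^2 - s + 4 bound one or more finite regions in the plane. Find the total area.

71/6

Set the curves equal: s^3 + 7*s^2 - 4*s + 4 = 5*s^2 - s + 4, so s^3 + 2*s^2 - 3*s = 0, which factors as s*(s - 1)*(s + 3) = 0. The curves meet at s = -3, 0, 1.
On [-3, 0], w = s^3 + 7*s^2 - 4*s + 4 is on top; that piece has area ∫[-3,0] (s^3 + 2*s^2 - 3*s) ds = 45/4.
On [0, 1], w = 5*s^2 - s + 4 is on top; that piece has area ∫[0,1] (-(s^3 + 2*s^2 - 3*s)) ds = 7/12.
Total enclosed area = 45/4 + 7/12 = 71/6.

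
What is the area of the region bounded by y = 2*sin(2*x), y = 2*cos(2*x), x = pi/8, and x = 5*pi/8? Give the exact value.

On [pi/8, 5*pi/8], (2*sin(2*x)) - (2*cos(2*x)) = 2*sin(2*x) - 2*cos(2*x) is ≥ 0 throughout, so the area is a single integral of |2*sin(2*x) - 2*cos(2*x)|.
∫[pi/8,5*pi/8] (2*sin(2*x) - 2*cos(2*x)) dx = 2*sqrt(2).

2*sqrt(2)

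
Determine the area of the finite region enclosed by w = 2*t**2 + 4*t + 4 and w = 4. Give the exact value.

8/3

Set the curves equal: 2*t**2 + 4*t + 4 = 4, so 2*t**2 + 4*t = 0, which factors as 2*t*(t + 2) = 0. The curves meet at t = -2, 0.
On [-2, 0], w = 4 is on top; that piece has area ∫[-2,0] (-(2*t**2 + 4*t)) dt = 8/3.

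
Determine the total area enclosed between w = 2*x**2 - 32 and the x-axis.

512/3

The curve meets the x-axis where 2*x**2 - 32 = 0, i.e. 2*(x - 4)*(x + 4) = 0, at x = -4, 4.
On [-4, 4] the curve lies below the axis; ∫[-4,4] (2*x**2 - 32) dx = -512/3, giving area 512/3.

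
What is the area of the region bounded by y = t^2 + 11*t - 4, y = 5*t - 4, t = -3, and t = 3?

The difference (t^2 + 11*t - 4) - (5*t - 4) = t^2 + 6*t changes sign at t = 0 inside [-3, 3], so split the integral there.
∫[-3,0] (t^2 + 6*t) dt = -18; the area of that piece is 18.
∫[0,3] (t^2 + 6*t) dt = 36.
Total area = 18 + 36 = 54.

54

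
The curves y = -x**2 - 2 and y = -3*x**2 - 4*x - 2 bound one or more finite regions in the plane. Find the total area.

Set the curves equal: -x**2 - 2 = -3*x**2 - 4*x - 2, so 2*x**2 + 4*x = 0, which factors as 2*x*(x + 2) = 0. The curves meet at x = -2, 0.
On [-2, 0], y = -3*x**2 - 4*x - 2 is on top; that piece has area ∫[-2,0] (-(2*x**2 + 4*x)) dx = 8/3.

8/3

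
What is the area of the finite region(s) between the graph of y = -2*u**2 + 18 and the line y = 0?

The curve meets the u-axis where -2*u**2 + 18 = 0, i.e. -2*(u - 3)*(u + 3) = 0, at u = -3, 3.
On [-3, 3] the curve lies above the axis; ∫[-3,3] (-2*u**2 + 18) du = 72, giving area 72.

72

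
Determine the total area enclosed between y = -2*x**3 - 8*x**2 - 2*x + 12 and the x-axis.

The curve meets the x-axis where -2*x**3 - 8*x**2 - 2*x + 12 = 0, i.e. -2*(x - 1)*(x + 2)*(x + 3) = 0, at x = -3, -2, 1.
On [-3, -2] the curve lies below the axis; ∫[-3,-2] (-2*x**3 - 8*x**2 - 2*x + 12) dx = -7/6, giving area 7/6.
On [-2, 1] the curve lies above the axis; ∫[-2,1] (-2*x**3 - 8*x**2 - 2*x + 12) dx = 45/2, giving area 45/2.
Total area = 7/6 + 45/2 = 71/3.

71/3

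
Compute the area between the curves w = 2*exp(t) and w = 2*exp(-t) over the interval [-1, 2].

The difference (2*exp(t)) - (2*exp(-t)) = 2*exp(t) - 2*exp(-t) changes sign at t = 0 inside [-1, 2], so split the integral there.
∫[-1,0] (2*exp(t) - 2*exp(-t)) dt = -2*exp(1) - 2*exp(-1) + 4; the area of that piece is -4 + 2*exp(-1) + 2*exp(1).
∫[0,2] (2*exp(t) - 2*exp(-t)) dt = -4 + 2*exp(-2) + 2*exp(2).
Total area = (-4 + 2*exp(-1) + 2*exp(1)) + (-4 + 2*exp(-2) + 2*exp(2)) = -8 + 2*exp(-2) + 2*exp(-1) + 2*exp(1) + 2*exp(2).

-8 + 2*exp(-2) + 2*exp(-1) + 2*exp(1) + 2*exp(2)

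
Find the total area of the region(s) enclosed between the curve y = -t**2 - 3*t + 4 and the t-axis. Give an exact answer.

The curve meets the t-axis where -t**2 - 3*t + 4 = 0, i.e. -(t - 1)*(t + 4) = 0, at t = -4, 1.
On [-4, 1] the curve lies above the axis; ∫[-4,1] (-t**2 - 3*t + 4) dt = 125/6, giving area 125/6.

125/6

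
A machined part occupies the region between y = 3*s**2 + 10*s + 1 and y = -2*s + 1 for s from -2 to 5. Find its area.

291

The difference (3*s**2 + 10*s + 1) - (-2*s + 1) = 3*s**2 + 12*s changes sign at s = 0 inside [-2, 5], so split the integral there.
∫[-2,0] (3*s**2 + 12*s) ds = -16; the area of that piece is 16.
∫[0,5] (3*s**2 + 12*s) ds = 275.
Total area = 16 + 275 = 291.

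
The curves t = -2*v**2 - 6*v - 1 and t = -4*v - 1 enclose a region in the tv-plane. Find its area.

1/3

Both boundary curves give t as a function of v, so integrate with respect to v. Setting them equal: -2*v**2 - 2*v = 0, i.e. -2*v*(v + 1) = 0, so they meet at v = -1, 0.
For v in [-1, 0], t = -2*v**2 - 6*v - 1 is on the right; area = ∫[-1,0] (-2*v**2 - 2*v) dv = 1/3.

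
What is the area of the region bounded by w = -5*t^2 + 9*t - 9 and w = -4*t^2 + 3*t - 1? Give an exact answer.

Set the curves equal: -5*t^2 + 9*t - 9 = -4*t^2 + 3*t - 1, so -t^2 + 6*t - 8 = 0, which factors as -(t - 4)*(t - 2) = 0. The curves meet at t = 2, 4.
On [2, 4], w = -5*t^2 + 9*t - 9 is on top; that piece has area ∫[2,4] (-t^2 + 6*t - 8) dt = 4/3.

4/3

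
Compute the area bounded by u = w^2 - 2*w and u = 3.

Both boundary curves give u as a function of w, so integrate with respect to w. Setting them equal: w^2 - 2*w - 3 = 0, i.e. (w - 3)*(w + 1) = 0, so they meet at w = -1, 3.
For w in [-1, 3], u = w^2 - 2*w is on the left; area = ∫[-1,3] (-(w^2 - 2*w - 3)) dw = 32/3.

32/3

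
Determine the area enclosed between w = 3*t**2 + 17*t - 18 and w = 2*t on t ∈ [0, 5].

The difference (3*t**2 + 17*t - 18) - (2*t) = 3*t**2 + 15*t - 18 changes sign at t = 1 inside [0, 5], so split the integral there.
∫[0,1] (3*t**2 + 15*t - 18) dt = -19/2; the area of that piece is 19/2.
∫[1,5] (3*t**2 + 15*t - 18) dt = 232.
Total area = 19/2 + 232 = 483/2.

483/2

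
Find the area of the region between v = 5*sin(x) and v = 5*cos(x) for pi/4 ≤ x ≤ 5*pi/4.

On [pi/4, 5*pi/4], (5*sin(x)) - (5*cos(x)) = 5*sin(x) - 5*cos(x) is ≥ 0 throughout, so the area is a single integral of |5*sin(x) - 5*cos(x)|.
∫[pi/4,5*pi/4] (5*sin(x) - 5*cos(x)) dx = 10*sqrt(2).

10*sqrt(2)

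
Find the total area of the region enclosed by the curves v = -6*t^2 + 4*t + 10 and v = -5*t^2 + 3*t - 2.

343/6

Set the curves equal: -6*t^2 + 4*t + 10 = -5*t^2 + 3*t - 2, so -t^2 + t + 12 = 0, which factors as -(t - 4)*(t + 3) = 0. The curves meet at t = -3, 4.
On [-3, 4], v = -6*t^2 + 4*t + 10 is on top; that piece has area ∫[-3,4] (-t^2 + t + 12) dt = 343/6.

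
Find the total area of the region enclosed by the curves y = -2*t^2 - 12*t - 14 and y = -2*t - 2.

Set the curves equal: -2*t^2 - 12*t - 14 = -2*t - 2, so -2*t^2 - 10*t - 12 = 0, which factors as -2*(t + 2)*(t + 3) = 0. The curves meet at t = -3, -2.
On [-3, -2], y = -2*t^2 - 12*t - 14 is on top; that piece has area ∫[-3,-2] (-2*t^2 - 10*t - 12) dt = 1/3.

1/3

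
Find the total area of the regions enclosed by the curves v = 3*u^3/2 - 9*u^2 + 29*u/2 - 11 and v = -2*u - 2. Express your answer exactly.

Set the curves equal: 3*u^3/2 - 9*u^2 + 29*u/2 - 11 = -2*u - 2, so 3*u^3/2 - 9*u^2 + 33*u/2 - 9 = 0, which factors as 3*(u - 3)*(u - 2)*(u - 1)/2 = 0. The curves meet at u = 1, 2, 3.
On [1, 2], v = 3*u^3/2 - 9*u^2 + 29*u/2 - 11 is on top; that piece has area ∫[1,2] (3*u^3/2 - 9*u^2 + 33*u/2 - 9) du = 3/8.
On [2, 3], v = -2*u - 2 is on top; that piece has area ∫[2,3] (-(3*u^3/2 - 9*u^2 + 33*u/2 - 9)) du = 3/8.
Total enclosed area = 3/8 + 3/8 = 3/4.

3/4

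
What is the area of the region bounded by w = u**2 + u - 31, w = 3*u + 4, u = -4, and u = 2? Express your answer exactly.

On [-4, 2], (u**2 + u - 31) - (3*u + 4) = u**2 - 2*u - 35 is ≤ 0 throughout, so the area is a single integral of |u**2 - 2*u - 35|.
∫[-4,2] (u**2 - 2*u - 35) du = -174; the area of that piece is 174.

174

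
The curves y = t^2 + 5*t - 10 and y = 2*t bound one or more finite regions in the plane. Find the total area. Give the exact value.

343/6

Set the curves equal: t^2 + 5*t - 10 = 2*t, so t^2 + 3*t - 10 = 0, which factors as (t - 2)*(t + 5) = 0. The curves meet at t = -5, 2.
On [-5, 2], y = 2*t is on top; that piece has area ∫[-5,2] (-(t^2 + 3*t - 10)) dt = 343/6.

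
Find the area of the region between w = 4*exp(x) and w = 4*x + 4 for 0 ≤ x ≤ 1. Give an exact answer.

On [0, 1], (4*exp(x)) - (4*x + 4) = -4*x + 4*exp(x) - 4 is ≥ 0 throughout, so the area is a single integral of |-4*x + 4*exp(x) - 4|.
∫[0,1] (-4*x + 4*exp(x) - 4) dx = -10 + 4*exp(1).

-10 + 4*exp(1)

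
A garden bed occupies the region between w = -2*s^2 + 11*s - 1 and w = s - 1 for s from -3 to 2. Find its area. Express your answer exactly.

The difference (-2*s^2 + 11*s - 1) - (s - 1) = -2*s^2 + 10*s changes sign at s = 0 inside [-3, 2], so split the integral there.
∫[-3,0] (-2*s^2 + 10*s) ds = -63; the area of that piece is 63.
∫[0,2] (-2*s^2 + 10*s) ds = 44/3.
Total area = 63 + 44/3 = 233/3.

233/3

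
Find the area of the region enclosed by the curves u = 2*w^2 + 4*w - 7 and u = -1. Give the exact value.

64/3

Both boundary curves give u as a function of w, so integrate with respect to w. Setting them equal: 2*w^2 + 4*w - 6 = 0, i.e. 2*(w - 1)*(w + 3) = 0, so they meet at w = -3, 1.
For w in [-3, 1], u = 2*w^2 + 4*w - 7 is on the left; area = ∫[-3,1] (-(2*w^2 + 4*w - 6)) dw = 64/3.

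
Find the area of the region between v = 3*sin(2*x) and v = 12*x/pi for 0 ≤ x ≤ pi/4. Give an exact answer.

On [0, pi/4], (3*sin(2*x)) - (12*x/pi) = -12*x/pi + 3*sin(2*x) is ≥ 0 throughout, so the area is a single integral of |-12*x/pi + 3*sin(2*x)|.
∫[0,pi/4] (-12*x/pi + 3*sin(2*x)) dx = 3/2 - 3*pi/8.

3/2 - 3*pi/8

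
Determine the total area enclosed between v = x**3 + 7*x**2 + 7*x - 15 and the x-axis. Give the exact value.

148/3

The curve meets the x-axis where x**3 + 7*x**2 + 7*x - 15 = 0, i.e. (x - 1)*(x + 3)*(x + 5) = 0, at x = -5, -3, 1.
On [-5, -3] the curve lies above the axis; ∫[-5,-3] (x**3 + 7*x**2 + 7*x - 15) dx = 20/3, giving area 20/3.
On [-3, 1] the curve lies below the axis; ∫[-3,1] (x**3 + 7*x**2 + 7*x - 15) dx = -128/3, giving area 128/3.
Total area = 20/3 + 128/3 = 148/3.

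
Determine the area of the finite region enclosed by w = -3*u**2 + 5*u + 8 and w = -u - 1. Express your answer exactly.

Set the curves equal: -3*u**2 + 5*u + 8 = -u - 1, so -3*u**2 + 6*u + 9 = 0, which factors as -3*(u - 3)*(u + 1) = 0. The curves meet at u = -1, 3.
On [-1, 3], w = -3*u**2 + 5*u + 8 is on top; that piece has area ∫[-1,3] (-3*u**2 + 6*u + 9) du = 32.

32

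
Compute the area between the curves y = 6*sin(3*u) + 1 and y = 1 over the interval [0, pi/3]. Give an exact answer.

4

On [0, pi/3], (6*sin(3*u) + 1) - (1) = 6*sin(3*u) is ≥ 0 throughout, so the area is a single integral of |6*sin(3*u)|.
∫[0,pi/3] (6*sin(3*u)) du = 4.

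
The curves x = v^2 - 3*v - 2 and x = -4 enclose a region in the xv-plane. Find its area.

1/6

Both boundary curves give x as a function of v, so integrate with respect to v. Setting them equal: v^2 - 3*v + 2 = 0, i.e. (v - 2)*(v - 1) = 0, so they meet at v = 1, 2.
For v in [1, 2], x = v^2 - 3*v - 2 is on the left; area = ∫[1,2] (-(v^2 - 3*v + 2)) dv = 1/6.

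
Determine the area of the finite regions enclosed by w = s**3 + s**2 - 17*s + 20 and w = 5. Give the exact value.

568/3

Set the curves equal: s**3 + s**2 - 17*s + 20 = 5, so s**3 + s**2 - 17*s + 15 = 0, which factors as (s - 3)*(s - 1)*(s + 5) = 0. The curves meet at s = -5, 1, 3.
On [-5, 1], w = s**3 + s**2 - 17*s + 20 is on top; that piece has area ∫[-5,1] (s**3 + s**2 - 17*s + 15) ds = 180.
On [1, 3], w = 5 is on top; that piece has area ∫[1,3] (-(s**3 + s**2 - 17*s + 15)) ds = 28/3.
Total enclosed area = 180 + 28/3 = 568/3.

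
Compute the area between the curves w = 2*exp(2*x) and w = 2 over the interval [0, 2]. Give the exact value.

-5 + exp(4)

On [0, 2], (2*exp(2*x)) - (2) = 2*exp(2*x) - 2 is ≥ 0 throughout, so the area is a single integral of |2*exp(2*x) - 2|.
∫[0,2] (2*exp(2*x) - 2) dx = -5 + exp(4).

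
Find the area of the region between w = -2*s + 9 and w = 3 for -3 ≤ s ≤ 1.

On [-3, 1], (-2*s + 9) - (3) = -2*s + 6 is ≥ 0 throughout, so the area is a single integral of |-2*s + 6|.
∫[-3,1] (-2*s + 6) ds = 32.

32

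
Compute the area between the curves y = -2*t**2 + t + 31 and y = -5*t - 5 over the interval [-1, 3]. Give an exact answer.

448/3

On [-1, 3], (-2*t**2 + t + 31) - (-5*t - 5) = -2*t**2 + 6*t + 36 is ≥ 0 throughout, so the area is a single integral of |-2*t**2 + 6*t + 36|.
∫[-1,3] (-2*t**2 + 6*t + 36) dt = 448/3.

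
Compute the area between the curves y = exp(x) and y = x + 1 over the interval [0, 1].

On [0, 1], (exp(x)) - (x + 1) = -x + exp(x) - 1 is ≥ 0 throughout, so the area is a single integral of |-x + exp(x) - 1|.
∫[0,1] (-x + exp(x) - 1) dx = -5/2 + exp(1).

-5/2 + exp(1)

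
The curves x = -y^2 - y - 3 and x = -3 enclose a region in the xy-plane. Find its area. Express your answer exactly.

1/6

Both boundary curves give x as a function of y, so integrate with respect to y. Setting them equal: -y^2 - y = 0, i.e. -y*(y + 1) = 0, so they meet at y = -1, 0.
For y in [-1, 0], x = -y^2 - y - 3 is on the right; area = ∫[-1,0] (-y^2 - y) dy = 1/6.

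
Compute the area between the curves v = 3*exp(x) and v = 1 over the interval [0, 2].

-5 + 3*exp(2)

On [0, 2], (3*exp(x)) - (1) = 3*exp(x) - 1 is ≥ 0 throughout, so the area is a single integral of |3*exp(x) - 1|.
∫[0,2] (3*exp(x) - 1) dx = -5 + 3*exp(2).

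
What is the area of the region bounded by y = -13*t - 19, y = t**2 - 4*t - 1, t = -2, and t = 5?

1589/6

On [-2, 5], (-13*t - 19) - (t**2 - 4*t - 1) = -t**2 - 9*t - 18 is ≤ 0 throughout, so the area is a single integral of |-t**2 - 9*t - 18|.
∫[-2,5] (-t**2 - 9*t - 18) dt = -1589/6; the area of that piece is 1589/6.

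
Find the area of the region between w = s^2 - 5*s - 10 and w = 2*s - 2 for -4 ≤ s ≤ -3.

173/6

On [-4, -3], (s^2 - 5*s - 10) - (2*s - 2) = s^2 - 7*s - 8 is ≥ 0 throughout, so the area is a single integral of |s^2 - 7*s - 8|.
∫[-4,-3] (s^2 - 7*s - 8) ds = 173/6.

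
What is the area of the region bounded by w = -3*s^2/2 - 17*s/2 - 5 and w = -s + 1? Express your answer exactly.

27/4

Set the curves equal: -3*s^2/2 - 17*s/2 - 5 = -s + 1, so -3*s^2/2 - 15*s/2 - 6 = 0, which factors as -3*(s + 1)*(s + 4)/2 = 0. The curves meet at s = -4, -1.
On [-4, -1], w = -3*s^2/2 - 17*s/2 - 5 is on top; that piece has area ∫[-4,-1] (-3*s^2/2 - 15*s/2 - 6) ds = 27/4.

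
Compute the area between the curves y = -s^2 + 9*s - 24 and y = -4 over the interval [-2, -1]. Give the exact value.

215/6

On [-2, -1], (-s^2 + 9*s - 24) - (-4) = -s^2 + 9*s - 20 is ≤ 0 throughout, so the area is a single integral of |-s^2 + 9*s - 20|.
∫[-2,-1] (-s^2 + 9*s - 20) ds = -215/6; the area of that piece is 215/6.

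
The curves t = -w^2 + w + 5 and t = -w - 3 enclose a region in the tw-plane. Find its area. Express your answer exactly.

Both boundary curves give t as a function of w, so integrate with respect to w. Setting them equal: -w^2 + 2*w + 8 = 0, i.e. -(w - 4)*(w + 2) = 0, so they meet at w = -2, 4.
For w in [-2, 4], t = -w^2 + w + 5 is on the right; area = ∫[-2,4] (-w^2 + 2*w + 8) dw = 36.

36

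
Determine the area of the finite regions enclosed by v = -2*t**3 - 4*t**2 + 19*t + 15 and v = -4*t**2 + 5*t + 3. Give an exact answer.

131/2

Set the curves equal: -2*t**3 - 4*t**2 + 19*t + 15 = -4*t**2 + 5*t + 3, so -2*t**3 + 14*t + 12 = 0, which factors as -2*(t - 3)*(t + 1)*(t + 2) = 0. The curves meet at t = -2, -1, 3.
On [-2, -1], v = -4*t**2 + 5*t + 3 is on top; that piece has area ∫[-2,-1] (-(-2*t**3 + 14*t + 12)) dt = 3/2.
On [-1, 3], v = -2*t**3 - 4*t**2 + 19*t + 15 is on top; that piece has area ∫[-1,3] (-2*t**3 + 14*t + 12) dt = 64.
Total enclosed area = 3/2 + 64 = 131/2.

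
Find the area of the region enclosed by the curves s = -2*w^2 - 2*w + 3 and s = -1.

9

Both boundary curves give s as a function of w, so integrate with respect to w. Setting them equal: -2*w^2 - 2*w + 4 = 0, i.e. -2*(w - 1)*(w + 2) = 0, so they meet at w = -2, 1.
For w in [-2, 1], s = -2*w^2 - 2*w + 3 is on the right; area = ∫[-2,1] (-2*w^2 - 2*w + 4) dw = 9.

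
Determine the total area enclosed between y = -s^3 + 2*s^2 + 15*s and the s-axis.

The curve meets the s-axis where -s^3 + 2*s^2 + 15*s = 0, i.e. -s*(s - 5)*(s + 3) = 0, at s = -3, 0, 5.
On [-3, 0] the curve lies below the axis; ∫[-3,0] (-s^3 + 2*s^2 + 15*s) ds = -117/4, giving area 117/4.
On [0, 5] the curve lies above the axis; ∫[0,5] (-s^3 + 2*s^2 + 15*s) ds = 1375/12, giving area 1375/12.
Total area = 117/4 + 1375/12 = 863/6.

863/6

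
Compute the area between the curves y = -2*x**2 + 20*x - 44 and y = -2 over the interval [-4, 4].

The difference (-2*x**2 + 20*x - 44) - (-2) = -2*x**2 + 20*x - 42 changes sign at x = 3 inside [-4, 4], so split the integral there.
∫[-4,3] (-2*x**2 + 20*x - 42) dx = -1274/3; the area of that piece is 1274/3.
∫[3,4] (-2*x**2 + 20*x - 42) dx = 10/3.
Total area = 1274/3 + 10/3 = 428.

428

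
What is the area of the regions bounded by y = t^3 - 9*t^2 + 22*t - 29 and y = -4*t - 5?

1/2

Set the curves equal: t^3 - 9*t^2 + 22*t - 29 = -4*t - 5, so t^3 - 9*t^2 + 26*t - 24 = 0, which factors as (t - 4)*(t - 3)*(t - 2) = 0. The curves meet at t = 2, 3, 4.
On [2, 3], y = t^3 - 9*t^2 + 22*t - 29 is on top; that piece has area ∫[2,3] (t^3 - 9*t^2 + 26*t - 24) dt = 1/4.
On [3, 4], y = -4*t - 5 is on top; that piece has area ∫[3,4] (-(t^3 - 9*t^2 + 26*t - 24)) dt = 1/4.
Total enclosed area = 1/4 + 1/4 = 1/2.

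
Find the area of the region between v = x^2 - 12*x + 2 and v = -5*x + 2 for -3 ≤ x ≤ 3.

63

The difference (x^2 - 12*x + 2) - (-5*x + 2) = x^2 - 7*x changes sign at x = 0 inside [-3, 3], so split the integral there.
∫[-3,0] (x^2 - 7*x) dx = 81/2.
∫[0,3] (x^2 - 7*x) dx = -45/2; the area of that piece is 45/2.
Total area = 81/2 + 45/2 = 63.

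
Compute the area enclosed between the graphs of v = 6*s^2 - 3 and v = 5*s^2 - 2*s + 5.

36

Set the curves equal: 6*s^2 - 3 = 5*s^2 - 2*s + 5, so s^2 + 2*s - 8 = 0, which factors as (s - 2)*(s + 4) = 0. The curves meet at s = -4, 2.
On [-4, 2], v = 5*s^2 - 2*s + 5 is on top; that piece has area ∫[-4,2] (-(s^2 + 2*s - 8)) ds = 36.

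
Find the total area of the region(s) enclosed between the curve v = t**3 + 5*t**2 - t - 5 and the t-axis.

148/3

The curve meets the t-axis where t**3 + 5*t**2 - t - 5 = 0, i.e. (t - 1)*(t + 1)*(t + 5) = 0, at t = -5, -1, 1.
On [-5, -1] the curve lies above the axis; ∫[-5,-1] (t**3 + 5*t**2 - t - 5) dt = 128/3, giving area 128/3.
On [-1, 1] the curve lies below the axis; ∫[-1,1] (t**3 + 5*t**2 - t - 5) dt = -20/3, giving area 20/3.
Total area = 128/3 + 20/3 = 148/3.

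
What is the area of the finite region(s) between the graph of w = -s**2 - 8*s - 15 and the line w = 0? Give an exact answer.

4/3

The curve meets the s-axis where -s**2 - 8*s - 15 = 0, i.e. -(s + 3)*(s + 5) = 0, at s = -5, -3.
On [-5, -3] the curve lies above the axis; ∫[-5,-3] (-s**2 - 8*s - 15) ds = 4/3, giving area 4/3.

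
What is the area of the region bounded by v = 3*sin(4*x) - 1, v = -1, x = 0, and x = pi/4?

3/2

On [0, pi/4], (3*sin(4*x) - 1) - (-1) = 3*sin(4*x) is ≥ 0 throughout, so the area is a single integral of |3*sin(4*x)|.
∫[0,pi/4] (3*sin(4*x)) dx = 3/2.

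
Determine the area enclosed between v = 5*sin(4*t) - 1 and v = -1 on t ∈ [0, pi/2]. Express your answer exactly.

5

The difference (5*sin(4*t) - 1) - (-1) = 5*sin(4*t) changes sign at t = pi/4 inside [0, pi/2], so split the integral there.
∫[0,pi/4] (5*sin(4*t)) dt = 5/2.
∫[pi/4,pi/2] (5*sin(4*t)) dt = -5/2; the area of that piece is 5/2.
Total area = 5/2 + 5/2 = 5.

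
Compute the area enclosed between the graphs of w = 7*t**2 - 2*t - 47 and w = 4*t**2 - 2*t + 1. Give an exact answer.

Set the curves equal: 7*t**2 - 2*t - 47 = 4*t**2 - 2*t + 1, so 3*t**2 - 48 = 0, which factors as 3*(t - 4)*(t + 4) = 0. The curves meet at t = -4, 4.
On [-4, 4], w = 4*t**2 - 2*t + 1 is on top; that piece has area ∫[-4,4] (-(3*t**2 - 48)) dt = 256.

256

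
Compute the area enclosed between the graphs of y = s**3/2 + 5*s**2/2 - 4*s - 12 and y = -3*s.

443/12

Set the curves equal: s**3/2 + 5*s**2/2 - 4*s - 12 = -3*s, so s**3/2 + 5*s**2/2 - s - 12 = 0, which factors as (s - 2)*(s + 3)*(s + 4)/2 = 0. The curves meet at s = -4, -3, 2.
On [-4, -3], y = s**3/2 + 5*s**2/2 - 4*s - 12 is on top; that piece has area ∫[-4,-3] (s**3/2 + 5*s**2/2 - s - 12) ds = 11/24.
On [-3, 2], y = -3*s is on top; that piece has area ∫[-3,2] (-(s**3/2 + 5*s**2/2 - s - 12)) ds = 875/24.
Total enclosed area = 11/24 + 875/24 = 443/12.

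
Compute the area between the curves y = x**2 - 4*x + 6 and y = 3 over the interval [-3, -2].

58/3

On [-3, -2], (x**2 - 4*x + 6) - (3) = x**2 - 4*x + 3 is ≥ 0 throughout, so the area is a single integral of |x**2 - 4*x + 3|.
∫[-3,-2] (x**2 - 4*x + 3) dx = 58/3.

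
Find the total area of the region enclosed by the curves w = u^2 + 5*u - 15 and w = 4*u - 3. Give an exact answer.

Set the curves equal: u^2 + 5*u - 15 = 4*u - 3, so u^2 + u - 12 = 0, which factors as (u - 3)*(u + 4) = 0. The curves meet at u = -4, 3.
On [-4, 3], w = 4*u - 3 is on top; that piece has area ∫[-4,3] (-(u^2 + u - 12)) du = 343/6.

343/6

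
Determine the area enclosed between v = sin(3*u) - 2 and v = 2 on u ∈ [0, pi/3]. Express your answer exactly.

On [0, pi/3], (sin(3*u) - 2) - (2) = sin(3*u) - 4 is ≤ 0 throughout, so the area is a single integral of |sin(3*u) - 4|.
∫[0,pi/3] (sin(3*u) - 4) du = 2/3 - 4*pi/3; the area of that piece is -2/3 + 4*pi/3.

-2/3 + 4*pi/3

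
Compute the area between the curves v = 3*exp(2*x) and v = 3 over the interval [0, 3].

-21/2 + 3*exp(6)/2

On [0, 3], (3*exp(2*x)) - (3) = 3*exp(2*x) - 3 is ≥ 0 throughout, so the area is a single integral of |3*exp(2*x) - 3|.
∫[0,3] (3*exp(2*x) - 3) dx = -21/2 + 3*exp(6)/2.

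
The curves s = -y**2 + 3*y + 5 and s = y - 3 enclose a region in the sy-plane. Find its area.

Both boundary curves give s as a function of y, so integrate with respect to y. Setting them equal: -y**2 + 2*y + 8 = 0, i.e. -(y - 4)*(y + 2) = 0, so they meet at y = -2, 4.
For y in [-2, 4], s = -y**2 + 3*y + 5 is on the right; area = ∫[-2,4] (-y**2 + 2*y + 8) dy = 36.

36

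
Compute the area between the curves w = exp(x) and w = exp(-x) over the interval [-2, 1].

-4 + exp(-2) + exp(-1) + exp(1) + exp(2)

The difference (exp(x)) - (exp(-x)) = exp(x) - exp(-x) changes sign at x = 0 inside [-2, 1], so split the integral there.
∫[-2,0] (exp(x) - exp(-x)) dx = -exp(2) - exp(-2) + 2; the area of that piece is -2 + exp(-2) + exp(2).
∫[0,1] (exp(x) - exp(-x)) dx = -2 + exp(-1) + exp(1).
Total area = (-2 + exp(-2) + exp(2)) + (-2 + exp(-1) + exp(1)) = -4 + exp(-2) + exp(-1) + exp(1) + exp(2).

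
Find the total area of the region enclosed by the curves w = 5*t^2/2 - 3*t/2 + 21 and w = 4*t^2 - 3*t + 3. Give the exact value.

343/4

Set the curves equal: 5*t^2/2 - 3*t/2 + 21 = 4*t^2 - 3*t + 3, so -3*t^2/2 + 3*t/2 + 18 = 0, which factors as -3*(t - 4)*(t + 3)/2 = 0. The curves meet at t = -3, 4.
On [-3, 4], w = 5*t^2/2 - 3*t/2 + 21 is on top; that piece has area ∫[-3,4] (-3*t^2/2 + 3*t/2 + 18) dt = 343/4.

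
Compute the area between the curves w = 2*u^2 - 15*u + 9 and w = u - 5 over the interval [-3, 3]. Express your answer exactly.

The difference (2*u^2 - 15*u + 9) - (u - 5) = 2*u^2 - 16*u + 14 changes sign at u = 1 inside [-3, 3], so split the integral there.
∫[-3,1] (2*u^2 - 16*u + 14) du = 416/3.
∫[1,3] (2*u^2 - 16*u + 14) du = -56/3; the area of that piece is 56/3.
Total area = 416/3 + 56/3 = 472/3.

472/3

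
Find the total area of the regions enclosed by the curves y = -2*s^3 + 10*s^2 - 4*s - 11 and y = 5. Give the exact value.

253/6

Set the curves equal: -2*s^3 + 10*s^2 - 4*s - 11 = 5, so -2*s^3 + 10*s^2 - 4*s - 16 = 0, which factors as -2*(s - 4)*(s - 2)*(s + 1) = 0. The curves meet at s = -1, 2, 4.
On [-1, 2], y = 5 is on top; that piece has area ∫[-1,2] (-(-2*s^3 + 10*s^2 - 4*s - 16)) ds = 63/2.
On [2, 4], y = -2*s^3 + 10*s^2 - 4*s - 11 is on top; that piece has area ∫[2,4] (-2*s^3 + 10*s^2 - 4*s - 16) ds = 32/3.
Total enclosed area = 63/2 + 32/3 = 253/6.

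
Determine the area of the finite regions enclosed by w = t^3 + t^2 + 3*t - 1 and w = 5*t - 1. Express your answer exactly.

Set the curves equal: t^3 + t^2 + 3*t - 1 = 5*t - 1, so t^3 + t^2 - 2*t = 0, which factors as t*(t - 1)*(t + 2) = 0. The curves meet at t = -2, 0, 1.
On [-2, 0], w = t^3 + t^2 + 3*t - 1 is on top; that piece has area ∫[-2,0] (t^3 + t^2 - 2*t) dt = 8/3.
On [0, 1], w = 5*t - 1 is on top; that piece has area ∫[0,1] (-(t^3 + t^2 - 2*t)) dt = 5/12.
Total enclosed area = 8/3 + 5/12 = 37/12.

37/12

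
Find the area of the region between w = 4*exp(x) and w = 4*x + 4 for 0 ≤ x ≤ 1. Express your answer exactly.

-10 + 4*exp(1)

On [0, 1], (4*exp(x)) - (4*x + 4) = -4*x + 4*exp(x) - 4 is ≥ 0 throughout, so the area is a single integral of |-4*x + 4*exp(x) - 4|.
∫[0,1] (-4*x + 4*exp(x) - 4) dx = -10 + 4*exp(1).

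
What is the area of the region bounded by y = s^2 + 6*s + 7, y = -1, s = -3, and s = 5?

164

The difference (s^2 + 6*s + 7) - (-1) = s^2 + 6*s + 8 changes sign at s = -2 inside [-3, 5], so split the integral there.
∫[-3,-2] (s^2 + 6*s + 8) ds = -2/3; the area of that piece is 2/3.
∫[-2,5] (s^2 + 6*s + 8) ds = 490/3.
Total area = 2/3 + 490/3 = 164.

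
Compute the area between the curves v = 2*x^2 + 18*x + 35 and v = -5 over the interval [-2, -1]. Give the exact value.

53/3

On [-2, -1], (2*x^2 + 18*x + 35) - (-5) = 2*x^2 + 18*x + 40 is ≥ 0 throughout, so the area is a single integral of |2*x^2 + 18*x + 40|.
∫[-2,-1] (2*x^2 + 18*x + 40) dx = 53/3.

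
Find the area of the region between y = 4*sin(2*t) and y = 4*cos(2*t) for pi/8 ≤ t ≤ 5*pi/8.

4*sqrt(2)

On [pi/8, 5*pi/8], (4*sin(2*t)) - (4*cos(2*t)) = 4*sin(2*t) - 4*cos(2*t) is ≥ 0 throughout, so the area is a single integral of |4*sin(2*t) - 4*cos(2*t)|.
∫[pi/8,5*pi/8] (4*sin(2*t) - 4*cos(2*t)) dt = 4*sqrt(2).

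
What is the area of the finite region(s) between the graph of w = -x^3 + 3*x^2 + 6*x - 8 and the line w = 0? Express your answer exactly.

81/2

The curve meets the x-axis where -x^3 + 3*x^2 + 6*x - 8 = 0, i.e. -(x - 4)*(x - 1)*(x + 2) = 0, at x = -2, 1, 4.
On [-2, 1] the curve lies below the axis; ∫[-2,1] (-x^3 + 3*x^2 + 6*x - 8) dx = -81/4, giving area 81/4.
On [1, 4] the curve lies above the axis; ∫[1,4] (-x^3 + 3*x^2 + 6*x - 8) dx = 81/4, giving area 81/4.
Total area = 81/4 + 81/4 = 81/2.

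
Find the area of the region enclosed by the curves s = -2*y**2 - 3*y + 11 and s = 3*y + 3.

Both boundary curves give s as a function of y, so integrate with respect to y. Setting them equal: -2*y**2 - 6*y + 8 = 0, i.e. -2*(y - 1)*(y + 4) = 0, so they meet at y = -4, 1.
For y in [-4, 1], s = -2*y**2 - 3*y + 11 is on the right; area = ∫[-4,1] (-2*y**2 - 6*y + 8) dy = 125/3.

125/3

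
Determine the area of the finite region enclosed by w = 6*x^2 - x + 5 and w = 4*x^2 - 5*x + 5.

8/3

Set the curves equal: 6*x^2 - x + 5 = 4*x^2 - 5*x + 5, so 2*x^2 + 4*x = 0, which factors as 2*x*(x + 2) = 0. The curves meet at x = -2, 0.
On [-2, 0], w = 4*x^2 - 5*x + 5 is on top; that piece has area ∫[-2,0] (-(2*x^2 + 4*x)) dx = 8/3.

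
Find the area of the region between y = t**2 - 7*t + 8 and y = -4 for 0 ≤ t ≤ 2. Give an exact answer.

38/3

On [0, 2], (t**2 - 7*t + 8) - (-4) = t**2 - 7*t + 12 is ≥ 0 throughout, so the area is a single integral of |t**2 - 7*t + 12|.
∫[0,2] (t**2 - 7*t + 12) dt = 38/3.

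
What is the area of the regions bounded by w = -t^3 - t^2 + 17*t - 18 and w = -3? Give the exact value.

568/3

Set the curves equal: -t^3 - t^2 + 17*t - 18 = -3, so -t^3 - t^2 + 17*t - 15 = 0, which factors as -(t - 3)*(t - 1)*(t + 5) = 0. The curves meet at t = -5, 1, 3.
On [-5, 1], w = -3 is on top; that piece has area ∫[-5,1] (-(-t^3 - t^2 + 17*t - 15)) dt = 180.
On [1, 3], w = -t^3 - t^2 + 17*t - 18 is on top; that piece has area ∫[1,3] (-t^3 - t^2 + 17*t - 15) dt = 28/3.
Total enclosed area = 180 + 28/3 = 568/3.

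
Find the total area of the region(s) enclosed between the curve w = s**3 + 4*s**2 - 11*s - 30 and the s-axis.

The curve meets the s-axis where s**3 + 4*s**2 - 11*s - 30 = 0, i.e. (s - 3)*(s + 2)*(s + 5) = 0, at s = -5, -2, 3.
On [-5, -2] the curve lies above the axis; ∫[-5,-2] (s**3 + 4*s**2 - 11*s - 30) ds = 117/4, giving area 117/4.
On [-2, 3] the curve lies below the axis; ∫[-2,3] (s**3 + 4*s**2 - 11*s - 30) ds = -1375/12, giving area 1375/12.
Total area = 117/4 + 1375/12 = 863/6.

863/6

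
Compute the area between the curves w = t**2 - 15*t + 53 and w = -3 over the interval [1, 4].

153/2

On [1, 4], (t**2 - 15*t + 53) - (-3) = t**2 - 15*t + 56 is ≥ 0 throughout, so the area is a single integral of |t**2 - 15*t + 56|.
∫[1,4] (t**2 - 15*t + 56) dt = 153/2.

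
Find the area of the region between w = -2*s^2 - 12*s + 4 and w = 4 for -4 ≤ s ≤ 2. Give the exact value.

248/3

The difference (-2*s^2 - 12*s + 4) - (4) = -2*s^2 - 12*s changes sign at s = 0 inside [-4, 2], so split the integral there.
∫[-4,0] (-2*s^2 - 12*s) ds = 160/3.
∫[0,2] (-2*s^2 - 12*s) ds = -88/3; the area of that piece is 88/3.
Total area = 160/3 + 88/3 = 248/3.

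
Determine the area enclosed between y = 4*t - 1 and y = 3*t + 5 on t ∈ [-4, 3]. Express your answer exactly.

91/2

On [-4, 3], (4*t - 1) - (3*t + 5) = t - 6 is ≤ 0 throughout, so the area is a single integral of |t - 6|.
∫[-4,3] (t - 6) dt = -91/2; the area of that piece is 91/2.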